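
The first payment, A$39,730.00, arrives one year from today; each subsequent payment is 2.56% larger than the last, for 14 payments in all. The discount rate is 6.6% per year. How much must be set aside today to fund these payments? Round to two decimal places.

A$410,845.95

Periodic rate r = 0.066 per year.
Growing ordinary annuity: PV = PMT₁ × [1 − ((1+g)/(1+r))^n] / (r − g) = 39,730 × [1 − ((1+0.0256)/(1+r))^14] / (r − 0.0256) = A$410,845.95.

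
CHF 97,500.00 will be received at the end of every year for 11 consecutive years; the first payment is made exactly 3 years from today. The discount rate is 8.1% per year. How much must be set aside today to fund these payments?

CHF 592,767.35

Ordinary annuity of 11 payments, first payment at period 3.
Periodic rate r = 0.081 per year.
The ordinary-annuity PV formula values the stream one period before the first payment (period 2); discount that back 2 periods:
PV₀ = 97,500 × [1 − (1+r)^−11] / r × (1+r)^−2 = CHF 592,767.35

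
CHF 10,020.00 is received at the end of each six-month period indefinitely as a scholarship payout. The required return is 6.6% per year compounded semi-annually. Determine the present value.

Periodic rate r = 0.066/2 per half-year.
Level perpetuity: PV = PMT / r = 10,020 / (0.066/2) = CHF 303,636.36.

CHF 303,636.36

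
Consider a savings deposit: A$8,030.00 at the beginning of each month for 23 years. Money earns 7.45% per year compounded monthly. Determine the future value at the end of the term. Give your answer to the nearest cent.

A$5,881,310.10

This is an annuity due: 276 deposits of A$8,030.00 at the beginning of each month.
Periodic rate r = 0.0745/12 per month; n is counted in months.
FV = PMT × [((1+r)^n − 1)/r] × (1+r) = 8,030 × [(1+r)^276 − 1] / r × (1+r) = A$5,881,310.10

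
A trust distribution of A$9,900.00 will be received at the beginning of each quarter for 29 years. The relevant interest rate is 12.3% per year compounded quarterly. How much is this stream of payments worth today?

A$321,962.15

This is an annuity due: 116 payments of A$9,900.00 at the beginning of each quarter.
Periodic rate r = 0.123/4 per quarter; n is counted in quarters.
PV = PMT × [(1 − (1+r)^−n)/r] × (1+r) = 9,900 × [1 − (1+r)^−116] / r × (1+r) = A$321,962.15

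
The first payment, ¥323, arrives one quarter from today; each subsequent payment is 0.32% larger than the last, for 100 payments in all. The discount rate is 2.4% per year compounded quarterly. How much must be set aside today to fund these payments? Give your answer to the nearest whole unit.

¥28,060

Periodic rate r = 0.024/4 per quarter; n is counted in quarters.
Growing ordinary annuity: PV = PMT₁ × [1 − ((1+g)/(1+r))^n] / (r − g) = 323 × [1 − ((1+0.0032)/(1+r))^100] / (r − 0.0032) = ¥28,060.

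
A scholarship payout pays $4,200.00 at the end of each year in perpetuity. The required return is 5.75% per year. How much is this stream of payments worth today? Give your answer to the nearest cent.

$73,043.48

Periodic rate r = 0.0575 per year.
Level perpetuity: PV = PMT / r = 4,200 / (0.0575) = $73,043.48.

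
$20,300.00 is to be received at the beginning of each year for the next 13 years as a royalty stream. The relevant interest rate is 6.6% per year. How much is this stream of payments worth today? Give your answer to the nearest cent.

This is an annuity due: 13 payments of $20,300.00 at the beginning of each year.
Periodic rate r = 0.066 per year.
PV = PMT × [(1 − (1+r)^−n)/r] × (1+r) = 20,300 × [1 − (1+r)^−13] / r × (1+r) = $185,030.56

$185,030.56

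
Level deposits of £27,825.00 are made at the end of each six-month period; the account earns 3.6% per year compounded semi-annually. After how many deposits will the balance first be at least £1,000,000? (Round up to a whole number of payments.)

Periodic rate r = 0.036/2 per half-year; n is counted in half-years.
Ordinary annuity FV: 1,000,000 = 27,825 × [((1+r)^n − 1)/r].
(1+r)^n = 1 + 1,000,000 × r / 27,825, so n = ln(1 + 1,000,000·r/27,825) / ln(1+r) = 27.97.
Round up to a whole number of payments: n = 28.

28 payments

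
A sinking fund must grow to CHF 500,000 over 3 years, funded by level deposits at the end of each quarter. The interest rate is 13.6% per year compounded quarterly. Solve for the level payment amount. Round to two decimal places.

Level ordinary annuity; solve FV = PMT × [((1+r)^n − 1)/r] for PMT.
Periodic rate r = 0.136/4 per quarter; n is counted in quarters.
With n = 12: PMT = 500,000 / ([((1+r)^n − 1)/r]) = CHF 34,437.92

CHF 34,437.92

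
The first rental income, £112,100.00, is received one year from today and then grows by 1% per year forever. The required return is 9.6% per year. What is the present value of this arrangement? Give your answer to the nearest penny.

Periodic rate r = 0.096 per year.
Growing perpetuity (Gordon): PV = PMT₁ / (r − g) = 112,100 / (r − 0.01) = £1,303,488.37.

£1,303,488.37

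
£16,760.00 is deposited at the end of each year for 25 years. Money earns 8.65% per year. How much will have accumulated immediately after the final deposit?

£1,347,947.39

This is an ordinary annuity: 25 deposits of £16,760.00 at the end of each year.
Periodic rate r = 0.0865 per year.
FV = PMT × [((1+r)^n − 1)/r] = 16,760 × [(1+r)^25 − 1] / r = £1,347,947.39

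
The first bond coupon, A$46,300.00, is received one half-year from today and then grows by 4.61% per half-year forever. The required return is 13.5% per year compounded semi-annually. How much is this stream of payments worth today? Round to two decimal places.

A$2,163,551.40

Periodic rate r = 0.135/2 per half-year.
Growing perpetuity (Gordon): PV = PMT₁ / (r − g) = 46,300 / (r − 0.0461) = A$2,163,551.40.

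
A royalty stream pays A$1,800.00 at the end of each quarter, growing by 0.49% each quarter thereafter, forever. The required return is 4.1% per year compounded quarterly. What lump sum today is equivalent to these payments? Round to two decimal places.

A$336,448.60

Periodic rate r = 0.041/4 per quarter.
Growing perpetuity (Gordon): PV = PMT₁ / (r − g) = 1,800 / (r − 0.0049) = A$336,448.60.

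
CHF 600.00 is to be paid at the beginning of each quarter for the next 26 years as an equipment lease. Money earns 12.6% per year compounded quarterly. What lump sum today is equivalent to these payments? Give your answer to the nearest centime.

CHF 18,866.87

This is an annuity due: 104 payments of CHF 600.00 at the beginning of each quarter.
Periodic rate r = 0.126/4 per quarter; n is counted in quarters.
PV = PMT × [(1 − (1+r)^−n)/r] × (1+r) = 600 × [1 − (1+r)^−104] / r × (1+r) = CHF 18,866.87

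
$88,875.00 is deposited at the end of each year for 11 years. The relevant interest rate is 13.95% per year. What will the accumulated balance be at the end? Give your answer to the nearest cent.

$2,042,460.42

This is an ordinary annuity: 11 deposits of $88,875.00 at the end of each year.
Periodic rate r = 0.1395 per year.
FV = PMT × [((1+r)^n − 1)/r] = 88,875 × [(1+r)^11 − 1] / r = $2,042,460.42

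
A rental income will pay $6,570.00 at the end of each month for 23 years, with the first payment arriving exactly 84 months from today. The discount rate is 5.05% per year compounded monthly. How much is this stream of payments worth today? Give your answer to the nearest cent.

Ordinary annuity of 276 payments, first payment at period 84.
Periodic rate r = 0.0505/12 per month; n is counted in months.
The ordinary-annuity PV formula values the stream one period before the first payment (period 83); discount that back 83 periods:
PV₀ = 6,570 × [1 − (1+r)^−276] / r × (1+r)^−83 = $756,034.13

$756,034.13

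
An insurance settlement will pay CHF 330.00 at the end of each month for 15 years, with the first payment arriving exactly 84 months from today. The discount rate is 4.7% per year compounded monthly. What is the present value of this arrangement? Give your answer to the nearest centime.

Ordinary annuity of 180 payments, first payment at period 84.
Periodic rate r = 0.047/12 per month; n is counted in months.
The ordinary-annuity PV formula values the stream one period before the first payment (period 83); discount that back 83 periods:
PV₀ = 330 × [1 − (1+r)^−180] / r × (1+r)^−83 = CHF 30,772.56

CHF 30,772.56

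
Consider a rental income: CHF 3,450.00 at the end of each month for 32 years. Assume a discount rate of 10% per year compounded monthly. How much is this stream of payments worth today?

This is an ordinary annuity: 384 payments of CHF 3,450.00 at the end of each month.
Periodic rate r = 0.1/12 per month; n is counted in months.
PV = PMT × [(1 − (1+r)^−n)/r] = 3,450 × [1 − (1+r)^−384] / r = CHF 396,899.19

CHF 396,899.19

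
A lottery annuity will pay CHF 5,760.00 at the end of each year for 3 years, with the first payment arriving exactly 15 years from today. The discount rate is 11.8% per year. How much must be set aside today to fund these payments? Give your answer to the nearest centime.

Ordinary annuity of 3 payments, first payment at period 15.
Periodic rate r = 0.118 per year.
The ordinary-annuity PV formula values the stream one period before the first payment (period 14); discount that back 14 periods:
PV₀ = 5,760 × [1 − (1+r)^−3] / r × (1+r)^−14 = CHF 2,912.55

CHF 2,912.55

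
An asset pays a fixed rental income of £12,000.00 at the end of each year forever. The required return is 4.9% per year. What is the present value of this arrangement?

Periodic rate r = 0.049 per year.
Level perpetuity: PV = PMT / r = 12,000 / (0.049) = £244,897.96.

£244,897.96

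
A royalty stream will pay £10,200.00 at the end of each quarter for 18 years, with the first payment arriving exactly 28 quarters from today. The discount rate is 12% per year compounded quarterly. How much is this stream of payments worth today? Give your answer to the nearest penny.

Ordinary annuity of 72 payments, first payment at period 28.
Periodic rate r = 0.12/4 per quarter; n is counted in quarters.
The ordinary-annuity PV formula values the stream one period before the first payment (period 27); discount that back 27 periods:
PV₀ = 10,200 × [1 − (1+r)^−72] / r × (1+r)^−27 = £134,842.38

£134,842.38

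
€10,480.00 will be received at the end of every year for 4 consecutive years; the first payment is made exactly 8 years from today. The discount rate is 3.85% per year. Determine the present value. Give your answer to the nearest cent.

€29,305.34

Ordinary annuity of 4 payments, first payment at period 8.
Periodic rate r = 0.0385 per year.
The ordinary-annuity PV formula values the stream one period before the first payment (period 7); discount that back 7 periods:
PV₀ = 10,480 × [1 − (1+r)^−4] / r × (1+r)^−7 = €29,305.34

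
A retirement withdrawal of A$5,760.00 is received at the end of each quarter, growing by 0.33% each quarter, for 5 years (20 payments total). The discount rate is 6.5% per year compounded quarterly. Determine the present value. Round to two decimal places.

Periodic rate r = 0.065/4 per quarter; n is counted in quarters.
Growing ordinary annuity: PV = PMT₁ × [1 − ((1+g)/(1+r))^n] / (r − g) = 5,760 × [1 − ((1+0.0033)/(1+r))^20] / (r − 0.0033) = A$100,629.71.

A$100,629.71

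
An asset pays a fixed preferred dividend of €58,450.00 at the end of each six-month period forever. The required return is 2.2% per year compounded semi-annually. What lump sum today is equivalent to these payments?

Periodic rate r = 0.022/2 per half-year.
Level perpetuity: PV = PMT / r = 58,450 / (0.022/2) = €5,313,636.36.

€5,313,636.36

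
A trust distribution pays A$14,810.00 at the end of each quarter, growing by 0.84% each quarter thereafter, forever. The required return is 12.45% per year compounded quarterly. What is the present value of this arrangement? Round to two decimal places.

Periodic rate r = 0.1245/4 per quarter.
Growing perpetuity (Gordon): PV = PMT₁ / (r − g) = 14,810 / (r − 0.0084) = A$651,705.17.

A$651,705.17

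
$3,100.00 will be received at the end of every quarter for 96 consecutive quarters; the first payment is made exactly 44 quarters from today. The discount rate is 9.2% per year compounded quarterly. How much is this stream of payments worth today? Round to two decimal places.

$44,983.18

Ordinary annuity of 96 payments, first payment at period 44.
Periodic rate r = 0.092/4 per quarter; n is counted in quarters.
The ordinary-annuity PV formula values the stream one period before the first payment (period 43); discount that back 43 periods:
PV₀ = 3,100 × [1 − (1+r)^−96] / r × (1+r)^−43 = $44,983.18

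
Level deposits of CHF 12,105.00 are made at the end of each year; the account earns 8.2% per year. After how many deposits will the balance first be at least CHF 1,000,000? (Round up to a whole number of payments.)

Periodic rate r = 0.082 per year.
Ordinary annuity FV: 1,000,000 = 12,105 × [((1+r)^n − 1)/r].
(1+r)^n = 1 + 1,000,000 × r / 12,105, so n = ln(1 + 1,000,000·r/12,105) / ln(1+r) = 26.02.
Round up to a whole number of payments: n = 27.

27 payments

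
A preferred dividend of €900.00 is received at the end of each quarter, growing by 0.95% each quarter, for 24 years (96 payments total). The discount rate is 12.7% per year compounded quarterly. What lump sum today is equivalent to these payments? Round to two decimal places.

Periodic rate r = 0.127/4 per quarter; n is counted in quarters.
Growing ordinary annuity: PV = PMT₁ × [1 − ((1+g)/(1+r))^n] / (r − g) = 900 × [1 − ((1+0.0095)/(1+r))^96] / (r − 0.0095) = €35,460.94.

€35,460.94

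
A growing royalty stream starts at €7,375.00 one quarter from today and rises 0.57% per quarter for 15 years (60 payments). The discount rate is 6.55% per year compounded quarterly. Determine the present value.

€324,207.21

Periodic rate r = 0.0655/4 per quarter; n is counted in quarters.
Growing ordinary annuity: PV = PMT₁ × [1 − ((1+g)/(1+r))^n] / (r − g) = 7,375 × [1 − ((1+0.0057)/(1+r))^60] / (r − 0.0057) = €324,207.21.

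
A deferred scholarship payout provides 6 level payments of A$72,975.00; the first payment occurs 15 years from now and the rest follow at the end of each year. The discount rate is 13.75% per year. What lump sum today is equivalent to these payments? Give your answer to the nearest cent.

Ordinary annuity of 6 payments, first payment at period 15.
Periodic rate r = 0.1375 per year.
The ordinary-annuity PV formula values the stream one period before the first payment (period 14); discount that back 14 periods:
PV₀ = 72,975 × [1 − (1+r)^−6] / r × (1+r)^−14 = A$47,058.13

A$47,058.13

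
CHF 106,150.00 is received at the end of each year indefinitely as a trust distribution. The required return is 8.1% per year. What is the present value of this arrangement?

CHF 1,310,493.83

Periodic rate r = 0.081 per year.
Level perpetuity: PV = PMT / r = 106,150 / (0.081) = CHF 1,310,493.83.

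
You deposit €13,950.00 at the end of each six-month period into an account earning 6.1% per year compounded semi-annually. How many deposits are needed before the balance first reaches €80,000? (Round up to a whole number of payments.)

6 payments

Periodic rate r = 0.061/2 per half-year; n is counted in half-years.
Ordinary annuity FV: 80,000 = 13,950 × [((1+r)^n − 1)/r].
(1+r)^n = 1 + 80,000 × r / 13,950, so n = ln(1 + 80,000·r/13,950) / ln(1+r) = 5.37.
Round up to a whole number of payments: n = 6.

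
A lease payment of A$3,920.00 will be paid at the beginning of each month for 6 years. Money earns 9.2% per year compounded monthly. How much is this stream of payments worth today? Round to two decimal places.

This is an annuity due: 72 payments of A$3,920.00 at the beginning of each month.
Periodic rate r = 0.092/12 per month; n is counted in months.
PV = PMT × [(1 − (1+r)^−n)/r] × (1+r) = 3,920 × [1 − (1+r)^−72] / r × (1+r) = A$217,934.47

A$217,934.47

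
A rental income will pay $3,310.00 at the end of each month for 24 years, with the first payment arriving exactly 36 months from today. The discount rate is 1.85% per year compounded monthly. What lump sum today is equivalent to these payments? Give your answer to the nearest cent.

$728,931.99

Ordinary annuity of 288 payments, first payment at period 36.
Periodic rate r = 0.0185/12 per month; n is counted in months.
The ordinary-annuity PV formula values the stream one period before the first payment (period 35); discount that back 35 periods:
PV₀ = 3,310 × [1 − (1+r)^−288] / r × (1+r)^−35 = $728,931.99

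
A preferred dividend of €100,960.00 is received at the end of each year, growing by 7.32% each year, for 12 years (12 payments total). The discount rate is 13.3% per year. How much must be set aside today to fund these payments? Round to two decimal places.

€807,535.08

Periodic rate r = 0.133 per year.
Growing ordinary annuity: PV = PMT₁ × [1 − ((1+g)/(1+r))^n] / (r − g) = 100,960 × [1 − ((1+0.0732)/(1+r))^12] / (r − 0.0732) = €807,535.08.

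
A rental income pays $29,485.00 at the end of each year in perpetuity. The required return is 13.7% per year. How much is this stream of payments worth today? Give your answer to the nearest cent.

Periodic rate r = 0.137 per year.
Level perpetuity: PV = PMT / r = 29,485 / (0.137) = $215,218.98.

$215,218.98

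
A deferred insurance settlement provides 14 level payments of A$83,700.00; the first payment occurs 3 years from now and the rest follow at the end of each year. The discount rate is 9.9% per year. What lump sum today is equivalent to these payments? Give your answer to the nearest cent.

A$513,302.27

Ordinary annuity of 14 payments, first payment at period 3.
Periodic rate r = 0.099 per year.
The ordinary-annuity PV formula values the stream one period before the first payment (period 2); discount that back 2 periods:
PV₀ = 83,700 × [1 − (1+r)^−14] / r × (1+r)^−2 = A$513,302.27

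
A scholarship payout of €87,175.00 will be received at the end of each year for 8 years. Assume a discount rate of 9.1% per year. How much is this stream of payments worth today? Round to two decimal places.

This is an ordinary annuity: 8 payments of €87,175.00 at the end of each year.
Periodic rate r = 0.091 per year.
PV = PMT × [(1 − (1+r)^−n)/r] = 87,175 × [1 − (1+r)^−8] / r = €480,709.76

€480,709.76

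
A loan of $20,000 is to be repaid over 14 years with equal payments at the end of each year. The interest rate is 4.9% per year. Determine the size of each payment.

Level ordinary annuity; solve PV = PMT × [(1 − (1+r)^−n)/r] for PMT.
Periodic rate r = 0.049 per year.
With n = 14: PMT = 20,000 / ([(1 − (1+r)^−n)/r]) = $2,007.58

$2,007.58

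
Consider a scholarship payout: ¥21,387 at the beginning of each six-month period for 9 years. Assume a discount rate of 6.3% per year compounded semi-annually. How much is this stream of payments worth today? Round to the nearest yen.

This is an annuity due: 18 payments of ¥21,387 at the beginning of each six-month period.
Periodic rate r = 0.063/2 per half-year; n is counted in half-years.
PV = PMT × [(1 − (1+r)^−n)/r] × (1+r) = 21,387 × [1 − (1+r)^−18] / r × (1+r) = ¥299,600

¥299,600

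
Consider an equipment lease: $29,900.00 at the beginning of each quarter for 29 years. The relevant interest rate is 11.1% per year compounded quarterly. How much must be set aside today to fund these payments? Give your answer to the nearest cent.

$1,061,102.38

This is an annuity due: 116 payments of $29,900.00 at the beginning of each quarter.
Periodic rate r = 0.111/4 per quarter; n is counted in quarters.
PV = PMT × [(1 − (1+r)^−n)/r] × (1+r) = 29,900 × [1 − (1+r)^−116] / r × (1+r) = $1,061,102.38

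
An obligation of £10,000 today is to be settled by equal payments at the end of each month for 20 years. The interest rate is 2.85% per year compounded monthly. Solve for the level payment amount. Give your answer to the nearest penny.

£54.71

Level ordinary annuity; solve PV = PMT × [(1 − (1+r)^−n)/r] for PMT.
Periodic rate r = 0.0285/12 per month; n is counted in months.
With n = 240: PMT = 10,000 / ([(1 − (1+r)^−n)/r]) = £54.71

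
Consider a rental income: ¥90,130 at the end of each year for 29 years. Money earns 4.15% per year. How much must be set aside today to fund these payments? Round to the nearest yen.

¥1,503,921

This is an ordinary annuity: 29 payments of ¥90,130 at the end of each year.
Periodic rate r = 0.0415 per year.
PV = PMT × [(1 − (1+r)^−n)/r] = 90,130 × [1 − (1+r)^−29] / r = ¥1,503,921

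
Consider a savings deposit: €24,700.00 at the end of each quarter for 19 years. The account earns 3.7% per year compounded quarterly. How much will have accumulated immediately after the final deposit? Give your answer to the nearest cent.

This is an ordinary annuity: 76 deposits of €24,700.00 at the end of each quarter.
Periodic rate r = 0.037/4 per quarter; n is counted in quarters.
FV = PMT × [((1+r)^n − 1)/r] = 24,700 × [(1+r)^76 − 1] / r = €2,705,749.22

€2,705,749.22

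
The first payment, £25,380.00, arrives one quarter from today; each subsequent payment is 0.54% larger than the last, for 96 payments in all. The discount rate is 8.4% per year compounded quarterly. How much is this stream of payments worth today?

£1,255,876.57

Periodic rate r = 0.084/4 per quarter; n is counted in quarters.
Growing ordinary annuity: PV = PMT₁ × [1 − ((1+g)/(1+r))^n] / (r − g) = 25,380 × [1 − ((1+0.0054)/(1+r))^96] / (r − 0.0054) = £1,255,876.57.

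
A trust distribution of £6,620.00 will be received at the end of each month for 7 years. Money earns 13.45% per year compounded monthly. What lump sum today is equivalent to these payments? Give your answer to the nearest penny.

£359,050.83

This is an ordinary annuity: 84 payments of £6,620.00 at the end of each month.
Periodic rate r = 0.1345/12 per month; n is counted in months.
PV = PMT × [(1 − (1+r)^−n)/r] = 6,620 × [1 − (1+r)^−84] / r = £359,050.83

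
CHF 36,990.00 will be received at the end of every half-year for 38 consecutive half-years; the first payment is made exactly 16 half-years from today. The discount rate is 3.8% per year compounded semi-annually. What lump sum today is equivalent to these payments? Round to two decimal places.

CHF 750,014.77

Ordinary annuity of 38 payments, first payment at period 16.
Periodic rate r = 0.038/2 per half-year; n is counted in half-years.
The ordinary-annuity PV formula values the stream one period before the first payment (period 15); discount that back 15 periods:
PV₀ = 36,990 × [1 − (1+r)^−38] / r × (1+r)^−15 = CHF 750,014.77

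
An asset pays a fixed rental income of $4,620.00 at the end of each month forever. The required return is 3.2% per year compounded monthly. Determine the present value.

$1,732,500.00

Periodic rate r = 0.032/12 per month.
Level perpetuity: PV = PMT / r = 4,620 / (0.032/12) = $1,732,500.00.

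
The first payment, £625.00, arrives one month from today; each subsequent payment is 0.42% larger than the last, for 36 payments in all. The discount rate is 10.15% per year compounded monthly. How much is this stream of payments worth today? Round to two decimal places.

Periodic rate r = 0.1015/12 per month; n is counted in months.
Growing ordinary annuity: PV = PMT₁ × [1 − ((1+g)/(1+r))^n] / (r − g) = 625 × [1 − ((1+0.0042)/(1+r))^36] / (r − 0.0042) = £20,738.80.

£20,738.80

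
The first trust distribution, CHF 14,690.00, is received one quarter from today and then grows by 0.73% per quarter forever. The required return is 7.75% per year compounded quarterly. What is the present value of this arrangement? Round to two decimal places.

CHF 1,216,563.15

Periodic rate r = 0.0775/4 per quarter.
Growing perpetuity (Gordon): PV = PMT₁ / (r − g) = 14,690 / (r − 0.0073) = CHF 1,216,563.15.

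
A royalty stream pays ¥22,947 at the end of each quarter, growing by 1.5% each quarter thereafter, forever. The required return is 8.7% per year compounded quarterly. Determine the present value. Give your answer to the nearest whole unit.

Periodic rate r = 0.087/4 per quarter.
Growing perpetuity (Gordon): PV = PMT₁ / (r − g) = 22,947 / (r − 0.015) = ¥3,399,556.

¥3,399,556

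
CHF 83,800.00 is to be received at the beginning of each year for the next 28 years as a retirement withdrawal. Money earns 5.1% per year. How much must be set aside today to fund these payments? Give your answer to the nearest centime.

CHF 1,297,993.34

This is an annuity due: 28 payments of CHF 83,800.00 at the beginning of each year.
Periodic rate r = 0.051 per year.
PV = PMT × [(1 − (1+r)^−n)/r] × (1+r) = 83,800 × [1 − (1+r)^−28] / r × (1+r) = CHF 1,297,993.34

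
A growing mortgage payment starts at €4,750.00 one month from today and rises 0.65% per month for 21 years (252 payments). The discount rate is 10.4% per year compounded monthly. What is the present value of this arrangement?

€917,157.64

Periodic rate r = 0.104/12 per month; n is counted in months.
Growing ordinary annuity: PV = PMT₁ × [1 − ((1+g)/(1+r))^n] / (r − g) = 4,750 × [1 − ((1+0.0065)/(1+r))^252] / (r − 0.0065) = €917,157.64.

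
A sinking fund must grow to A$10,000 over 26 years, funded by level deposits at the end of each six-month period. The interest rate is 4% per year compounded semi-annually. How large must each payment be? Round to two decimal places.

Level ordinary annuity; solve FV = PMT × [((1+r)^n − 1)/r] for PMT.
Periodic rate r = 0.04/2 per half-year; n is counted in half-years.
With n = 52: PMT = 10,000 / ([((1+r)^n − 1)/r]) = A$111.09

A$111.09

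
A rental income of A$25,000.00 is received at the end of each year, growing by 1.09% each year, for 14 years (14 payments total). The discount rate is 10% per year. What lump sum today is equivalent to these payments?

A$194,587.37

Periodic rate r = 0.1 per year.
Growing ordinary annuity: PV = PMT₁ × [1 − ((1+g)/(1+r))^n] / (r − g) = 25,000 × [1 − ((1+0.0109)/(1+r))^14] / (r − 0.0109) = A$194,587.37.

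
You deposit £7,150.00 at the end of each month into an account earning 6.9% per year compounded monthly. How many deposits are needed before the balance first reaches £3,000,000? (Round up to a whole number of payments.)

Periodic rate r = 0.069/12 per month; n is counted in months.
Ordinary annuity FV: 3,000,000 = 7,150 × [((1+r)^n − 1)/r].
(1+r)^n = 1 + 3,000,000 × r / 7,150, so n = ln(1 + 3,000,000·r/7,150) / ln(1+r) = 214.09.
Round up to a whole number of payments: n = 215.

215 payments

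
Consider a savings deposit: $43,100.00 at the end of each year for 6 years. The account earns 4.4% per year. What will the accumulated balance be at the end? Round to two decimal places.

This is an ordinary annuity: 6 deposits of $43,100.00 at the end of each year.
Periodic rate r = 0.044 per year.
FV = PMT × [((1+r)^n − 1)/r] = 43,100 × [(1+r)^6 − 1] / r = $288,770.88

$288,770.88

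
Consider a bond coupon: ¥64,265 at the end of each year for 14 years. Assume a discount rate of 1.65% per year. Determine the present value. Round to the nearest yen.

¥797,520

This is an ordinary annuity: 14 payments of ¥64,265 at the end of each year.
Periodic rate r = 0.0165 per year.
PV = PMT × [(1 − (1+r)^−n)/r] = 64,265 × [1 − (1+r)^−14] / r = ¥797,520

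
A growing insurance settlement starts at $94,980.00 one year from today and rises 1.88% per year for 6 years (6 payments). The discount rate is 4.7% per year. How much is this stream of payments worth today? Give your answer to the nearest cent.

$508,937.45

Periodic rate r = 0.047 per year.
Growing ordinary annuity: PV = PMT₁ × [1 − ((1+g)/(1+r))^n] / (r − g) = 94,980 × [1 − ((1+0.0188)/(1+r))^6] / (r − 0.0188) = $508,937.45.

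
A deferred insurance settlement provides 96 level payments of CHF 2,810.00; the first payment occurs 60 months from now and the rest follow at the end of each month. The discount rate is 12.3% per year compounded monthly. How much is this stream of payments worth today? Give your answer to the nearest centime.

CHF 93,773.50

Ordinary annuity of 96 payments, first payment at period 60.
Periodic rate r = 0.123/12 per month; n is counted in months.
The ordinary-annuity PV formula values the stream one period before the first payment (period 59); discount that back 59 periods:
PV₀ = 2,810 × [1 − (1+r)^−96] / r × (1+r)^−59 = CHF 93,773.50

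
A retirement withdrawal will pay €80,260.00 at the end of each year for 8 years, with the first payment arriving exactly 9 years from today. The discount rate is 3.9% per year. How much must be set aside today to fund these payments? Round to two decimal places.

Ordinary annuity of 8 payments, first payment at period 9.
Periodic rate r = 0.039 per year.
The ordinary-annuity PV formula values the stream one period before the first payment (period 8); discount that back 8 periods:
PV₀ = 80,260 × [1 − (1+r)^−8] / r × (1+r)^−8 = €399,541.74

€399,541.74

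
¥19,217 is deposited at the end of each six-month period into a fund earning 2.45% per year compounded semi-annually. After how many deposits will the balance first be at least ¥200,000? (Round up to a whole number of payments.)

10 payments

Periodic rate r = 0.0245/2 per half-year; n is counted in half-years.
Ordinary annuity FV: 200,000 = 19,217 × [((1+r)^n − 1)/r].
(1+r)^n = 1 + 200,000 × r / 19,217, so n = ln(1 + 200,000·r/19,217) / ln(1+r) = 9.86.
Round up to a whole number of payments: n = 10.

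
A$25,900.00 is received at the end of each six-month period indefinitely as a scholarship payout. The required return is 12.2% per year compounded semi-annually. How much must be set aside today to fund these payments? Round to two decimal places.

A$424,590.16

Periodic rate r = 0.122/2 per half-year.
Level perpetuity: PV = PMT / r = 25,900 / (0.122/2) = A$424,590.16.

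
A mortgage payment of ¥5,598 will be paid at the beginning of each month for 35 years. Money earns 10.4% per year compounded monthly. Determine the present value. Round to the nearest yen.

¥634,147

This is an annuity due: 420 payments of ¥5,598 at the beginning of each month.
Periodic rate r = 0.104/12 per month; n is counted in months.
PV = PMT × [(1 − (1+r)^−n)/r] × (1+r) = 5,598 × [1 − (1+r)^−420] / r × (1+r) = ¥634,147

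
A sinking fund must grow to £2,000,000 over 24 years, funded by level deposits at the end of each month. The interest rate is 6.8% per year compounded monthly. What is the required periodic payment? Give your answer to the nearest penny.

£2,770.59

Level ordinary annuity; solve FV = PMT × [((1+r)^n − 1)/r] for PMT.
Periodic rate r = 0.068/12 per month; n is counted in months.
With n = 288: PMT = 2,000,000 / ([((1+r)^n − 1)/r]) = £2,770.59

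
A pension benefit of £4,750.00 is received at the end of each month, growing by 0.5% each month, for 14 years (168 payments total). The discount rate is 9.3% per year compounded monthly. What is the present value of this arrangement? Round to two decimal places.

£635,863.19

Periodic rate r = 0.093/12 per month; n is counted in months.
Growing ordinary annuity: PV = PMT₁ × [1 − ((1+g)/(1+r))^n] / (r − g) = 4,750 × [1 − ((1+0.005)/(1+r))^168] / (r − 0.005) = £635,863.19.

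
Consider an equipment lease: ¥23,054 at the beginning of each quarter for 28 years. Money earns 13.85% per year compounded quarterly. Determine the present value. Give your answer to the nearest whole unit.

This is an annuity due: 112 payments of ¥23,054 at the beginning of each quarter.
Periodic rate r = 0.1385/4 per quarter; n is counted in quarters.
PV = PMT × [(1 − (1+r)^−n)/r] × (1+r) = 23,054 × [1 − (1+r)^−112] / r × (1+r) = ¥673,652

¥673,652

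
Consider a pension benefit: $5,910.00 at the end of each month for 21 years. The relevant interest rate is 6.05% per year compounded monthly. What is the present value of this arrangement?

This is an ordinary annuity: 252 payments of $5,910.00 at the end of each month.
Periodic rate r = 0.0605/12 per month; n is counted in months.
PV = PMT × [(1 − (1+r)^−n)/r] = 5,910 × [1 − (1+r)^−252] / r = $842,144.36

$842,144.36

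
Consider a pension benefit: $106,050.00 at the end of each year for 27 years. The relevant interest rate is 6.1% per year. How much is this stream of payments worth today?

$1,387,073.03

This is an ordinary annuity: 27 payments of $106,050.00 at the end of each year.
Periodic rate r = 0.061 per year.
PV = PMT × [(1 − (1+r)^−n)/r] = 106,050 × [1 − (1+r)^−27] / r = $1,387,073.03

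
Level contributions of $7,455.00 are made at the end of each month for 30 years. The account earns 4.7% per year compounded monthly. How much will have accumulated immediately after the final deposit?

$5,871,412.86

This is an ordinary annuity: 360 deposits of $7,455.00 at the end of each month.
Periodic rate r = 0.047/12 per month; n is counted in months.
FV = PMT × [((1+r)^n − 1)/r] = 7,455 × [(1+r)^360 − 1] / r = $5,871,412.86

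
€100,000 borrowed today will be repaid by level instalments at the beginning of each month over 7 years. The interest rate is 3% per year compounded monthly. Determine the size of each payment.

Level annuity due; solve PV = PMT × [(1 − (1+r)^−n)/r] × (1+r) for PMT.
Periodic rate r = 0.03/12 per month; n is counted in months.
With n = 84: PMT = 100,000 / ([(1 − (1+r)^−n)/r] × (1+r)) = €1,318.03

€1,318.03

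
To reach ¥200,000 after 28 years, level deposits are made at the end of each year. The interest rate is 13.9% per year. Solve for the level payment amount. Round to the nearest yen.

Level ordinary annuity; solve FV = PMT × [((1+r)^n − 1)/r] for PMT.
Periodic rate r = 0.139 per year.
With n = 28: PMT = 200,000 / ([((1+r)^n − 1)/r]) = ¥746

¥746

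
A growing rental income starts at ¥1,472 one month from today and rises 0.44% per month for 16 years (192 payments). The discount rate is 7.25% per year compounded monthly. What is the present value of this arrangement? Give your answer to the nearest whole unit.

¥241,344

Periodic rate r = 0.0725/12 per month; n is counted in months.
Growing ordinary annuity: PV = PMT₁ × [1 − ((1+g)/(1+r))^n] / (r − g) = 1,472 × [1 − ((1+0.0044)/(1+r))^192] / (r − 0.0044) = ¥241,344.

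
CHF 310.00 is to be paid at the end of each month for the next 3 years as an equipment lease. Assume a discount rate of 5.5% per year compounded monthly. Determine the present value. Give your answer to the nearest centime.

This is an ordinary annuity: 36 payments of CHF 310.00 at the end of each month.
Periodic rate r = 0.055/12 per month; n is counted in months.
PV = PMT × [(1 − (1+r)^−n)/r] = 310 × [1 − (1+r)^−36] / r = CHF 10,266.29

CHF 10,266.29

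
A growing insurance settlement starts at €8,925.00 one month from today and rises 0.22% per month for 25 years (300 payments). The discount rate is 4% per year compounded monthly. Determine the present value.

€2,264,548.37

Periodic rate r = 0.04/12 per month; n is counted in months.
Growing ordinary annuity: PV = PMT₁ × [1 − ((1+g)/(1+r))^n] / (r − g) = 8,925 × [1 − ((1+0.0022)/(1+r))^300] / (r − 0.0022) = €2,264,548.37.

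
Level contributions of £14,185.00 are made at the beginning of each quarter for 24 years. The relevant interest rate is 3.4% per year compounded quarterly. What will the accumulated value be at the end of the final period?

This is an annuity due: 96 deposits of £14,185.00 at the beginning of each quarter.
Periodic rate r = 0.034/4 per quarter; n is counted in quarters.
FV = PMT × [((1+r)^n − 1)/r] × (1+r) = 14,185 × [(1+r)^96 − 1] / r × (1+r) = £2,109,905.17

£2,109,905.17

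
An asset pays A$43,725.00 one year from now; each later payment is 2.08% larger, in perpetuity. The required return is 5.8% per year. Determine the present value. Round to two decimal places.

Periodic rate r = 0.058 per year.
Growing perpetuity (Gordon): PV = PMT₁ / (r − g) = 43,725 / (r − 0.0208) = A$1,175,403.23.

A$1,175,403.23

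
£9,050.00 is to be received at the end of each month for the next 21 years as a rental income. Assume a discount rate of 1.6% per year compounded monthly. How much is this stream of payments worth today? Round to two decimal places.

£1,935,910.00

This is an ordinary annuity: 252 payments of £9,050.00 at the end of each month.
Periodic rate r = 0.016/12 per month; n is counted in months.
PV = PMT × [(1 − (1+r)^−n)/r] = 9,050 × [1 − (1+r)^−252] / r = £1,935,910.00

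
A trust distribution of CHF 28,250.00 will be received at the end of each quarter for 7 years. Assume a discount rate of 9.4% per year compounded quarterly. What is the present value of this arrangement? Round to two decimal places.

This is an ordinary annuity: 28 payments of CHF 28,250.00 at the end of each quarter.
Periodic rate r = 0.094/4 per quarter; n is counted in quarters.
PV = PMT × [(1 − (1+r)^−n)/r] = 28,250 × [1 − (1+r)^−28] / r = CHF 574,805.15

CHF 574,805.15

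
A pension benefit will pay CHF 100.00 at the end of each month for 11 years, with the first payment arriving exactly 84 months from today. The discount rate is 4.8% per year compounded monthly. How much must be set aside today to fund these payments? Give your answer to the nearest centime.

Ordinary annuity of 132 payments, first payment at period 84.
Periodic rate r = 0.048/12 per month; n is counted in months.
The ordinary-annuity PV formula values the stream one period before the first payment (period 83); discount that back 83 periods:
PV₀ = 100 × [1 − (1+r)^−132] / r × (1+r)^−83 = CHF 7,351.85

CHF 7,351.85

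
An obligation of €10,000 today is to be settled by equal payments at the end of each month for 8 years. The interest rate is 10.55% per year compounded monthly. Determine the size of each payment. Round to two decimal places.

Level ordinary annuity; solve PV = PMT × [(1 − (1+r)^−n)/r] for PMT.
Periodic rate r = 0.1055/12 per month; n is counted in months.
With n = 96: PMT = 10,000 / ([(1 − (1+r)^−n)/r]) = €154.67

€154.67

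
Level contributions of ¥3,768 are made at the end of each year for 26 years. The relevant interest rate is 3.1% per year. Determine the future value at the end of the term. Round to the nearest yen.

This is an ordinary annuity: 26 deposits of ¥3,768 at the end of each year.
Periodic rate r = 0.031 per year.
FV = PMT × [((1+r)^n − 1)/r] = 3,768 × [(1+r)^26 − 1] / r = ¥147,280

¥147,280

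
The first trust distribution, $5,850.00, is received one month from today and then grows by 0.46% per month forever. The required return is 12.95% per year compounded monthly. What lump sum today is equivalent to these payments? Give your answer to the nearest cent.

$944,818.30

Periodic rate r = 0.1295/12 per month.
Growing perpetuity (Gordon): PV = PMT₁ / (r − g) = 5,850 / (r − 0.0046) = $944,818.30.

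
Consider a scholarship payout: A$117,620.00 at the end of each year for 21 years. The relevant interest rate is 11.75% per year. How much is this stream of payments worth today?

A$903,915.48

This is an ordinary annuity: 21 payments of A$117,620.00 at the end of each year.
Periodic rate r = 0.1175 per year.
PV = PMT × [(1 − (1+r)^−n)/r] = 117,620 × [1 − (1+r)^−21] / r = A$903,915.48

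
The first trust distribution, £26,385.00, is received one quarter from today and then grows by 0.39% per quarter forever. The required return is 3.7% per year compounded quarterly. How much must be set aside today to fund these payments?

Periodic rate r = 0.037/4 per quarter.
Growing perpetuity (Gordon): PV = PMT₁ / (r − g) = 26,385 / (r − 0.0039) = £4,931,775.70.

£4,931,775.70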